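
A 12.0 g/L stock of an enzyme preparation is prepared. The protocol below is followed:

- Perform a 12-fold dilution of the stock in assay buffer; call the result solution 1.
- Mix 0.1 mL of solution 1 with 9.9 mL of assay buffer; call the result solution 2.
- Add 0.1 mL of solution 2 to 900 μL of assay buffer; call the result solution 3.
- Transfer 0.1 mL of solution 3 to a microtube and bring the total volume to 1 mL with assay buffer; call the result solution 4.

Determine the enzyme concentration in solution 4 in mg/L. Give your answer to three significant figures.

Step 1: 12-fold → factor 12
Step 2: 0.1 mL + 9.9 mL = 10 mL total → factor 10/0.1 = 100
Step 3: 0.1 mL + 900 μL = 1 mL total → factor 1/0.1 = 10
Step 4: 0.1 mL brought to 1 mL → factor 1/0.1 = 10
Overall dilution factor = 12 × 100 × 10 × 10 = 1.2 × 10^5
Final = 12.0 g/L / 1.2 × 10^5 = 0.0001000 g/L = 0.100 mg/L

0.100 mg/L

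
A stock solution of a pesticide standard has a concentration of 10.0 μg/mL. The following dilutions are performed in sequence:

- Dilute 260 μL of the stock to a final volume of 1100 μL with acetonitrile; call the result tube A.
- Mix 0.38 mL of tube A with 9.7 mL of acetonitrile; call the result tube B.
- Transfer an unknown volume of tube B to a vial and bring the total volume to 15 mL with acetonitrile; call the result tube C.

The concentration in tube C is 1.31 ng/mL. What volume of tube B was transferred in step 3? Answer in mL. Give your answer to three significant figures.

Step 1: 260 μL brought to 1100 μL → factor 1100/260 = 4.2308
Step 2: 0.38 mL + 9.7 mL = 10.08 mL total → factor 10.08/0.38 = 26.526
Step 3: v brought to 15 mL → factor = 15 mL/v
Product of known-step factors = 112.23
Overall factor = 10.0 μg/mL / (1.31 ng/mL) = 7633.6
Step-3 factor = 7633.6 / 112.23 = 68.019
v = 15 mL / 68.019 = 0.221 mL

0.221 mL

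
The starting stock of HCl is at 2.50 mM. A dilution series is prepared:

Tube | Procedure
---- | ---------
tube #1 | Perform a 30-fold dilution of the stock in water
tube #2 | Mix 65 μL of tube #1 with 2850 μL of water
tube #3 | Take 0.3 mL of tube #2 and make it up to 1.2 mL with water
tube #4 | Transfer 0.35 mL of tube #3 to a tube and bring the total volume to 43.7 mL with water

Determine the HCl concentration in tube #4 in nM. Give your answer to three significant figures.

Step 1: 30-fold → factor 30
Step 2: 65 μL + 2850 μL = 2915 μL total → factor 2915/65 = 44.846
Step 3: 0.3 mL brought to 1.2 mL → factor 1.2/0.3 = 4
Step 4: 0.35 mL brought to 43.7 mL → factor 43.7/0.35 = 124.86
Overall dilution factor = 30 × 44.846 × 4 × 124.86 = 6.7192 × 10^5
Final = 2.50 mM / 6.7192 × 10^5 = 3.721 × 10^-6 mM = 3.72 nM

3.72 nM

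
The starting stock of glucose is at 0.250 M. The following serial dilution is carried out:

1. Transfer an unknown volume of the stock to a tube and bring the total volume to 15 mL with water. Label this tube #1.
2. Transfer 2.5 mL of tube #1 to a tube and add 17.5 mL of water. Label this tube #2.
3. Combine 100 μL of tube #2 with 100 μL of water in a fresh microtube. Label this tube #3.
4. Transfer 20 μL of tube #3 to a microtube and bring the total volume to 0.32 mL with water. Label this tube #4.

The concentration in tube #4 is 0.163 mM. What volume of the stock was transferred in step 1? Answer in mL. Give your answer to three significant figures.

Step 1: v brought to 15 mL → factor = 15 mL/v
Step 2: 2.5 mL + 17.5 mL = 20 mL total → factor 20/2.5 = 8
Step 3: 100 μL + 100 μL = 200 μL total → factor 200/100 = 2
Step 4: 20 μL brought to 0.32 mL → factor 320/20 = 16
Product of known-step factors = 256
Overall factor = 0.250 M / (0.163 mM) = 1533.7
Step-1 factor = 1533.7 / 256 = 5.9912
v = 15 mL / 5.9912 = 2.50 mL

2.50 mL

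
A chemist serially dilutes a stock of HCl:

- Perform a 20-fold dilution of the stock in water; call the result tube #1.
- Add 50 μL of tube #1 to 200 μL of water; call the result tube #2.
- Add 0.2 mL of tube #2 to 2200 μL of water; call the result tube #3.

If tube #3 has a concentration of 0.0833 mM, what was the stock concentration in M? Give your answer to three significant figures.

Step 1: 20-fold → factor 20
Step 2: 50 μL + 200 μL = 250 μL total → factor 250/50 = 5
Step 3: 0.2 mL + 2200 μL = 2.4 mL total → factor 2.4/0.2 = 12
Overall dilution factor = 20 × 5 × 12 = 1200
Stock = 0.0833 mM × 1200 = 99.96 mM = 0.100 M

0.100 M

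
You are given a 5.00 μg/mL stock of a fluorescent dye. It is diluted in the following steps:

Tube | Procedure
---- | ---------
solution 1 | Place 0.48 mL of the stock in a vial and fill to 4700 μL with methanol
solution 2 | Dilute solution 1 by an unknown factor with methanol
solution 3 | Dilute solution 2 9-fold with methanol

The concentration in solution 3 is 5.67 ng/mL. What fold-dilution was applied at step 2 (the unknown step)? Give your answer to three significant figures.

10.0-fold

Step 1: 0.48 mL brought to 4700 μL → factor 4.7/0.48 = 9.7917
Step 2: unknown factor x
Step 3: 9-fold → factor 9
Product of known-step factors = 88.125
Overall factor = 5.00 μg/mL / (5.67 ng/mL) = 881.83
x = 881.83 / 88.125 = 10.0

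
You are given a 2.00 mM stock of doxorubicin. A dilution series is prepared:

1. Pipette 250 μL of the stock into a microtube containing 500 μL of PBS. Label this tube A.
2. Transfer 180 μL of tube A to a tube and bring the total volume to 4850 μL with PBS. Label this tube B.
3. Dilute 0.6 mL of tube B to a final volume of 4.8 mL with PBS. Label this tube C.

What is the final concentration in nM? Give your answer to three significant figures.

3.09 × 10^3 nM

Step 1: 250 μL + 500 μL = 750 μL total → factor 750/250 = 3
Step 2: 180 μL brought to 4850 μL → factor 4850/180 = 26.944
Step 3: 0.6 mL brought to 4.8 mL → factor 4.8/0.6 = 8
Overall dilution factor = 3 × 26.944 × 8 = 646.67
Final = 2.00 mM / 646.67 = 0.003093 mM = 3.09 × 10^3 nM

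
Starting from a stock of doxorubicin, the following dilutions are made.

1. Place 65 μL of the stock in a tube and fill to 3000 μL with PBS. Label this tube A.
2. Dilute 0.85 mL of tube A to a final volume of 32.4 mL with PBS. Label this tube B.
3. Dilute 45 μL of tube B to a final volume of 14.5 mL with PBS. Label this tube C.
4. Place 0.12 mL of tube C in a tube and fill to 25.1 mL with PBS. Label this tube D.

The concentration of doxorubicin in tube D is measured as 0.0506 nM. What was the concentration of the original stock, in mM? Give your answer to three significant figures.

6.00 mM

Step 1: 65 μL brought to 3000 μL → factor 3000/65 = 46.154
Step 2: 0.85 mL brought to 32.4 mL → factor 32.4/0.85 = 38.118
Step 3: 45 μL brought to 14.5 mL → factor 14500/45 = 322.22
Step 4: 0.12 mL brought to 25.1 mL → factor 25.1/0.12 = 209.17
Overall dilution factor = 46.154 × 38.118 × 322.22 × 209.17 = 1.1857 × 10^8
Stock = 0.0506 nM × 1.1857 × 10^8 = 6.000 × 10^6 nM = 6.00 mM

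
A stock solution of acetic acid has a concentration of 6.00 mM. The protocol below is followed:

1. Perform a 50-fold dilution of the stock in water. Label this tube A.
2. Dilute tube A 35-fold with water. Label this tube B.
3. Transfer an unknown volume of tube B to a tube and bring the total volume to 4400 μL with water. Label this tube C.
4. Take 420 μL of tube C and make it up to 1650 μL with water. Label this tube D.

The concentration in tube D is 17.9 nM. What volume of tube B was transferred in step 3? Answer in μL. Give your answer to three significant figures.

90.2 μL

Step 1: 50-fold → factor 50
Step 2: 35-fold → factor 35
Step 3: v brought to 4400 μL → factor = 4400 μL/v
Step 4: 420 μL brought to 1650 μL → factor 1650/420 = 3.9286
Product of known-step factors = 6875
Overall factor = 6.00 mM / (17.9 nM) = 3.352 × 10^5
Step-3 factor = 3.352 × 10^5 / 6875 = 48.756
v = 4400 μL / 48.756 = 90.2 μL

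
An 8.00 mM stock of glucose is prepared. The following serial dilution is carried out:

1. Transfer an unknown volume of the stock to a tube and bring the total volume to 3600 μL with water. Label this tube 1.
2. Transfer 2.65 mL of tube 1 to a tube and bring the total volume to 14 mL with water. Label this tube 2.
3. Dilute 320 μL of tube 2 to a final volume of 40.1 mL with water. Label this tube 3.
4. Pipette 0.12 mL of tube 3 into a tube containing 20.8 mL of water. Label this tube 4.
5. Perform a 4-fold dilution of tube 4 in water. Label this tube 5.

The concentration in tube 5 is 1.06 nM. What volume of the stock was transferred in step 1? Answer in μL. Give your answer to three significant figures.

220 μL

Step 1: v brought to 3600 μL → factor = 3600 μL/v
Step 2: 2.65 mL brought to 14 mL → factor 14/2.65 = 5.283
Step 3: 320 μL brought to 40.1 mL → factor 40100/320 = 125.31
Step 4: 0.12 mL + 20.8 mL = 20.92 mL total → factor 20.92/0.12 = 174.33
Step 5: 4-fold → factor 4
Product of known-step factors = 4.6165 × 10^5
Overall factor = 8.00 mM / (1.06 nM) = 7.5472 × 10^6
Step-1 factor = 7.5472 × 10^6 / 4.6165 × 10^5 = 16.348
v = 3600 μL / 16.348 = 220 μL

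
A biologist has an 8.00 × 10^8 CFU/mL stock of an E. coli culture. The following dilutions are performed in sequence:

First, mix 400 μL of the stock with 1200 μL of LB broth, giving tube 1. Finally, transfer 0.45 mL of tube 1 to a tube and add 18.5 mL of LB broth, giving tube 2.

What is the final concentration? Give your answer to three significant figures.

Step 1: 400 μL + 1200 μL = 1600 μL total → factor 1600/400 = 4
Step 2: 0.45 mL + 18.5 mL = 18.95 mL total → factor 18.95/0.45 = 42.111
Overall dilution factor = 4 × 42.111 = 168.44
Final = 8.00 × 10^8 CFU/mL / 168.44 = 4.75 × 10^6 CFU/mL

4.75 × 10^6 CFU/mL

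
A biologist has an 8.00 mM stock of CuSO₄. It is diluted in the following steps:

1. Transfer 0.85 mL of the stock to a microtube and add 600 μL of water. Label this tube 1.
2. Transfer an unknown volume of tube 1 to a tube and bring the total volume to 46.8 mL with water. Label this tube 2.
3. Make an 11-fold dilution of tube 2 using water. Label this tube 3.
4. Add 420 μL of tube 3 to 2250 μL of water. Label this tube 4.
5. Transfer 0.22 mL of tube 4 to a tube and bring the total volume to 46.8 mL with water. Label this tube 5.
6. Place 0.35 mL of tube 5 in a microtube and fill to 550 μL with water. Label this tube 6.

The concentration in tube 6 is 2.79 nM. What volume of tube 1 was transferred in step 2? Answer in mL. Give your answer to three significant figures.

Step 1: 0.85 mL + 600 μL = 1.45 mL total → factor 1.45/0.85 = 1.7059
Step 2: v brought to 46.8 mL → factor = 46.8 mL/v
Step 3: 11-fold → factor 11
Step 4: 420 μL + 2250 μL = 2670 μL total → factor 2670/420 = 6.3571
Step 5: 0.22 mL brought to 46.8 mL → factor 46.8/0.22 = 212.73
Step 6: 0.35 mL brought to 550 μL → factor 0.55/0.35 = 1.5714
Product of known-step factors = 39877
Overall factor = 8.00 mM / (2.79 nM) = 2.8674 × 10^6
Step-2 factor = 2.8674 × 10^6 / 39877 = 71.906
v = 46.8 mL / 71.906 = 0.651 mL

0.651 mL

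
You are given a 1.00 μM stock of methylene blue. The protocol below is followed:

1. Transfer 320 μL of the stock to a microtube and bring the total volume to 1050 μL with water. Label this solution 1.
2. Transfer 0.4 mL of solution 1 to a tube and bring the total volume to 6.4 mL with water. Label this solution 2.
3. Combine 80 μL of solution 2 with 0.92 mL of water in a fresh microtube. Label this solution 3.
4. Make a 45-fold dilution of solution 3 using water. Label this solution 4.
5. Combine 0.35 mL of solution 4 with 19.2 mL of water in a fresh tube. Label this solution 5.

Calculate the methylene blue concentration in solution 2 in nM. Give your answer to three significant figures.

19.0 nM

Step 1: 320 μL brought to 1050 μL → factor 1050/320 = 3.2812
Step 2: 0.4 mL brought to 6.4 mL → factor 6.4/0.4 = 16
Dilution factor through solution 2 = 3.2812 × 16 = 52.5
[solution 2] = 1.00 μM / 52.5 = 0.01905 μM = 19.0 nM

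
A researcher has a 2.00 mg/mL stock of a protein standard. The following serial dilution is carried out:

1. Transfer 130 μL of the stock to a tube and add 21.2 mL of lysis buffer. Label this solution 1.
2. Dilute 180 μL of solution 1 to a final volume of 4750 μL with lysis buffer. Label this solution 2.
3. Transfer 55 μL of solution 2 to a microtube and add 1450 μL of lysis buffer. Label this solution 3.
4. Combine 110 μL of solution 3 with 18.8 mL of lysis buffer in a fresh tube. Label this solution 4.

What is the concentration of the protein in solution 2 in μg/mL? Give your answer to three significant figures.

Step 1: 130 μL + 21.2 mL = 21330 μL total → factor 21330/130 = 164.08
Step 2: 180 μL brought to 4750 μL → factor 4750/180 = 26.389
Dilution factor through solution 2 = 164.08 × 26.389 = 4329.8
[solution 2] = 2.00 mg/mL / 4329.8 = 0.0004619 mg/mL = 0.462 μg/mL

0.462 μg/mL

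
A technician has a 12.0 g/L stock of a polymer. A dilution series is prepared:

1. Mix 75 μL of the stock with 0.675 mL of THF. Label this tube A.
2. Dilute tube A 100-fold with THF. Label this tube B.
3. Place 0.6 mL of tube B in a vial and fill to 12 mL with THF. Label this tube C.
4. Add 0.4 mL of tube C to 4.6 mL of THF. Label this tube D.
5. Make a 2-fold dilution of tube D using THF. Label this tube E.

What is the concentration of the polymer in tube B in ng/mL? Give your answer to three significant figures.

Step 1: 75 μL + 0.675 mL = 750 μL total → factor 750/75 = 10
Step 2: 100-fold → factor 100
Dilution factor through tube B = 10 × 100 = 1000
[tube B] = 12.0 g/L / 1000 = 0.01200 g/L = 1.20 × 10^4 ng/mL

1.20 × 10^4 ng/mL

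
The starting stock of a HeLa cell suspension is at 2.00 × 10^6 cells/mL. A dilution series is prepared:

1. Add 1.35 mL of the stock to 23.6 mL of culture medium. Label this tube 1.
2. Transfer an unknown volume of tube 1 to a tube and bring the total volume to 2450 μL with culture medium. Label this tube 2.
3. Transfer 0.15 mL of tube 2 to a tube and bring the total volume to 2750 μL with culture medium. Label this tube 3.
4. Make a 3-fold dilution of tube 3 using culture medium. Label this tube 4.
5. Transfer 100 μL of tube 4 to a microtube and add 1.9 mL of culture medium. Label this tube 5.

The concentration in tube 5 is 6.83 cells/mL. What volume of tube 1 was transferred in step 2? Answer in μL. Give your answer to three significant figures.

170 μL

Step 1: 1.35 mL + 23.6 mL = 24.95 mL total → factor 24.95/1.35 = 18.481
Step 2: v brought to 2450 μL → factor = 2450 μL/v
Step 3: 0.15 mL brought to 2750 μL → factor 2.75/0.15 = 18.333
Step 4: 3-fold → factor 3
Step 5: 100 μL + 1.9 mL = 2000 μL total → factor 2000/100 = 20
Product of known-step factors = 20330
Overall factor = 2.00 × 10^6 cells/mL / (6.83 cells/mL) = 2.9283 × 10^5
Step-2 factor = 2.9283 × 10^5 / 20330 = 14.404
v = 2450 μL / 14.404 = 170 μL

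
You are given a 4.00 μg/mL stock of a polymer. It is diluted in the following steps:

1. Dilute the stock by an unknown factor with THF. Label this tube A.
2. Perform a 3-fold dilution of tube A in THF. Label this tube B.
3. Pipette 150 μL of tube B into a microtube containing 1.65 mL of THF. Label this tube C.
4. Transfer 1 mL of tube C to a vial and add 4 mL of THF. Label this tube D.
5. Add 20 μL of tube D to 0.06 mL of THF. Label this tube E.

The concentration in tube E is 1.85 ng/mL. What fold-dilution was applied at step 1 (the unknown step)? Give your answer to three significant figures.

Step 1: unknown factor x
Step 2: 3-fold → factor 3
Step 3: 150 μL + 1.65 mL = 1800 μL total → factor 1800/150 = 12
Step 4: 1 mL + 4 mL = 5 mL total → factor 5/1 = 5
Step 5: 20 μL + 0.06 mL = 80 μL total → factor 80/20 = 4
Product of known-step factors = 720
Overall factor = 4.00 μg/mL / (1.85 ng/mL) = 2162.2
x = 2162.2 / 720 = 3.00

3.00-fold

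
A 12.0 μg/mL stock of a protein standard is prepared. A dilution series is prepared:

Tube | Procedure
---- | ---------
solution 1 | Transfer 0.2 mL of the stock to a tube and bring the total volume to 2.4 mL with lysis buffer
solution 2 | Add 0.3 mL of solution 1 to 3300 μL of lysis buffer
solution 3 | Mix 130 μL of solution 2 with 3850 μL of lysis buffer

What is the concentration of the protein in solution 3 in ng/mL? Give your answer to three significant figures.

Step 1: 0.2 mL brought to 2.4 mL → factor 2.4/0.2 = 12
Step 2: 0.3 mL + 3300 μL = 3.6 mL total → factor 3.6/0.3 = 12
Step 3: 130 μL + 3850 μL = 3980 μL total → factor 3980/130 = 30.615
Dilution factor through solution 3 = 12 × 12 × 30.615 = 4408.6
[solution 3] = 12.0 μg/mL / 4408.6 = 0.002722 μg/mL = 2.72 ng/mL

2.72 ng/mL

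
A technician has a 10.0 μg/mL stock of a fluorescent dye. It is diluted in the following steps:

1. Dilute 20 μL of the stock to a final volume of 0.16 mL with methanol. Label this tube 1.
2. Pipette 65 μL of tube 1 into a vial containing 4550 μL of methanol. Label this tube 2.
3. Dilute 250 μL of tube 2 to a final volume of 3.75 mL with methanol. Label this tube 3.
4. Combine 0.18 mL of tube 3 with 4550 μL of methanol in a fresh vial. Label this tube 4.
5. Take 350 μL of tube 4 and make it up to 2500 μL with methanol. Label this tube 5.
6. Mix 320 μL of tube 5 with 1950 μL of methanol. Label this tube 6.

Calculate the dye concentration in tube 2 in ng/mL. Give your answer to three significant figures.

Step 1: 20 μL brought to 0.16 mL → factor 160/20 = 8
Step 2: 65 μL + 4550 μL = 4615 μL total → factor 4615/65 = 71
Dilution factor through tube 2 = 8 × 71 = 568
[tube 2] = 10.0 μg/mL / 568 = 0.01761 μg/mL = 17.6 ng/mL

17.6 ng/mL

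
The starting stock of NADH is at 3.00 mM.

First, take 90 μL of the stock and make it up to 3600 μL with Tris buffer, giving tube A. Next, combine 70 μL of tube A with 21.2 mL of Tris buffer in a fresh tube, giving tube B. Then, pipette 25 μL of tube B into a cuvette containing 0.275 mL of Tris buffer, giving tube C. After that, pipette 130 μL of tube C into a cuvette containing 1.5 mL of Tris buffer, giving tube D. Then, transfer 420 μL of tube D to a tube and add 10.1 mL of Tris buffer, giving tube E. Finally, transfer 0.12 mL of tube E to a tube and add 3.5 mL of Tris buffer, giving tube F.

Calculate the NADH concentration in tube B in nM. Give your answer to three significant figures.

247 nM

Step 1: 90 μL brought to 3600 μL → factor 3600/90 = 40
Step 2: 70 μL + 21.2 mL = 21270 μL total → factor 21270/70 = 303.86
Dilution factor through tube B = 40 × 303.86 = 12154
[tube B] = 3.00 mM / 12154 = 0.0002468 mM = 247 nM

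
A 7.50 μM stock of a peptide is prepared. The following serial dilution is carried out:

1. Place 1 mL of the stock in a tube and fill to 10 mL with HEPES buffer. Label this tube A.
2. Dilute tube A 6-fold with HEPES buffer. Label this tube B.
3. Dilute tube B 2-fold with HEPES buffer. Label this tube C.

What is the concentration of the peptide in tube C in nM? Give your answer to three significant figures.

62.5 nM

Step 1: 1 mL brought to 10 mL → factor 10/1 = 10
Step 2: 6-fold → factor 6
Step 3: 2-fold → factor 2
Overall dilution factor = 10 × 6 × 2 = 120
Final = 7.50 μM / 120 = 0.06250 μM = 62.5 nM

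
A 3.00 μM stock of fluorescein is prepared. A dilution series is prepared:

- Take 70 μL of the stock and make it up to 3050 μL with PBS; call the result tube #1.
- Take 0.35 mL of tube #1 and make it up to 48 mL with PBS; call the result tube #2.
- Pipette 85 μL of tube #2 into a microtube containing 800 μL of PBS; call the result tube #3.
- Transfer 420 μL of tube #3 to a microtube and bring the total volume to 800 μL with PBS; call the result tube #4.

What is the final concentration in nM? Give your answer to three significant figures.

Step 1: 70 μL brought to 3050 μL → factor 3050/70 = 43.571
Step 2: 0.35 mL brought to 48 mL → factor 48/0.35 = 137.14
Step 3: 85 μL + 800 μL = 885 μL total → factor 885/85 = 10.412
Step 4: 420 μL brought to 800 μL → factor 800/420 = 1.9048
Overall dilution factor = 43.571 × 137.14 × 10.412 × 1.9048 = 1.1851 × 10^5
Final = 3.00 μM / 1.1851 × 10^5 = 2.532 × 10^-5 μM = 0.0253 nM

0.0253 nM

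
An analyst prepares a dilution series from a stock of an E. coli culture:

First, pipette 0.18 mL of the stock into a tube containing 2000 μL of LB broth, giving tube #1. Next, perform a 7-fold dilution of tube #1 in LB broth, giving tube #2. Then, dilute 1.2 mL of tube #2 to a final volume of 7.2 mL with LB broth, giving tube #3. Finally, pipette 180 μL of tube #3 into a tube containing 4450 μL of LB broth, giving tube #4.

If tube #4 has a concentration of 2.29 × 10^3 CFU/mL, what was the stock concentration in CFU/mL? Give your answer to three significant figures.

Step 1: 0.18 mL + 2000 μL = 2.18 mL total → factor 2.18/0.18 = 12.111
Step 2: 7-fold → factor 7
Step 3: 1.2 mL brought to 7.2 mL → factor 7.2/1.2 = 6
Step 4: 180 μL + 4450 μL = 4630 μL total → factor 4630/180 = 25.722
Overall dilution factor = 12.111 × 7 × 6 × 25.722 = 13084
Stock = 2.29 × 10^3 CFU/mL × 13084 = 3.00 × 10^7 CFU/mL

3.00 × 10^7 CFU/mL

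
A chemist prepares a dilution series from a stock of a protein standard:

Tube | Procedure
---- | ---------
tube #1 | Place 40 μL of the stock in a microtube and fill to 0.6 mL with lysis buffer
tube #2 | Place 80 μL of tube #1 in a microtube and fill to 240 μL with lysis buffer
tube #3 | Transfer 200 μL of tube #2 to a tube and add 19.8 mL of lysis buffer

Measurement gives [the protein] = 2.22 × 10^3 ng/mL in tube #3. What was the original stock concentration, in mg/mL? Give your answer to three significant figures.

Step 1: 40 μL brought to 0.6 mL → factor 600/40 = 15
Step 2: 80 μL brought to 240 μL → factor 240/80 = 3
Step 3: 200 μL + 19.8 mL = 20000 μL total → factor 20000/200 = 100
Overall dilution factor = 15 × 3 × 100 = 4500
Stock = 2.22 × 10^3 ng/mL × 4500 = 9.990 × 10^6 ng/mL = 9.99 mg/mL

9.99 mg/mL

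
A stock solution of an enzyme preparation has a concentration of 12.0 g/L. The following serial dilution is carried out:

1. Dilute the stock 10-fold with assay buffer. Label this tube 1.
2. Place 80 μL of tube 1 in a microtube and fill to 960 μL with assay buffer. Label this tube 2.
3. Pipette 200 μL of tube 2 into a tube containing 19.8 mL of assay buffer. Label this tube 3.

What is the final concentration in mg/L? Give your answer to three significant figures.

1.00 mg/L

Step 1: 10-fold → factor 10
Step 2: 80 μL brought to 960 μL → factor 960/80 = 12
Step 3: 200 μL + 19.8 mL = 20000 μL total → factor 20000/200 = 100
Overall dilution factor = 10 × 12 × 100 = 12000
Final = 12.0 g/L / 12000 = 0.001000 g/L = 1.00 mg/L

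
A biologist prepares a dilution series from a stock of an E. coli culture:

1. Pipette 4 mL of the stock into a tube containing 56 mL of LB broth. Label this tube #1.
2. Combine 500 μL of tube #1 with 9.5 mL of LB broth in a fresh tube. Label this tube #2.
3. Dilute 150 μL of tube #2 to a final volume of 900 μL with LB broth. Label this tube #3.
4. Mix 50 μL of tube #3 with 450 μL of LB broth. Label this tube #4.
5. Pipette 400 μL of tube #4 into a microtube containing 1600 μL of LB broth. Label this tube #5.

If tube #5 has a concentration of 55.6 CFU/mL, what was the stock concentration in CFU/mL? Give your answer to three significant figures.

Step 1: 4 mL + 56 mL = 60 mL total → factor 60/4 = 15
Step 2: 500 μL + 9.5 mL = 10000 μL total → factor 10000/500 = 20
Step 3: 150 μL brought to 900 μL → factor 900/150 = 6
Step 4: 50 μL + 450 μL = 500 μL total → factor 500/50 = 10
Step 5: 400 μL + 1600 μL = 2000 μL total → factor 2000/400 = 5
Overall dilution factor = 15 × 20 × 6 × 10 × 5 = 90000
Stock = 55.6 CFU/mL × 90000 = 5.00 × 10^6 CFU/mL

5.00 × 10^6 CFU/mL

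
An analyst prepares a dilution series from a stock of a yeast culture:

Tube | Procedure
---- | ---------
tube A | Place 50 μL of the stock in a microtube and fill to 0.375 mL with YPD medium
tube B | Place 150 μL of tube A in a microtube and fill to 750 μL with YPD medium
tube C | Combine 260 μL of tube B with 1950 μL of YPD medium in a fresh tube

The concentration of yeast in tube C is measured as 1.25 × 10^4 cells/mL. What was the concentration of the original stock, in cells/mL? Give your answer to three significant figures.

3.98 × 10^6 cells/mL

Step 1: 50 μL brought to 0.375 mL → factor 375/50 = 7.5
Step 2: 150 μL brought to 750 μL → factor 750/150 = 5
Step 3: 260 μL + 1950 μL = 2210 μL total → factor 2210/260 = 8.5
Overall dilution factor = 7.5 × 5 × 8.5 = 318.75
Stock = 1.25 × 10^4 cells/mL × 318.75 = 3.98 × 10^6 cells/mL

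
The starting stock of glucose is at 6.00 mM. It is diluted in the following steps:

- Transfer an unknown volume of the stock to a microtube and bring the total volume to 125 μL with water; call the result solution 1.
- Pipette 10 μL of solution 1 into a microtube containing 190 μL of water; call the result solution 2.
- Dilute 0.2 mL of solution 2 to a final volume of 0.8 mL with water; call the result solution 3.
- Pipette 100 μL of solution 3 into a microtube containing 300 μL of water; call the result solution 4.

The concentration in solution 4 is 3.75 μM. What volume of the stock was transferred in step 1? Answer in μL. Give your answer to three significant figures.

Step 1: v brought to 125 μL → factor = 125 μL/v
Step 2: 10 μL + 190 μL = 200 μL total → factor 200/10 = 20
Step 3: 0.2 mL brought to 0.8 mL → factor 0.8/0.2 = 4
Step 4: 100 μL + 300 μL = 400 μL total → factor 400/100 = 4
Product of known-step factors = 320
Overall factor = 6.00 mM / (3.75 μM) = 1600
Step-1 factor = 1600 / 320 = 5
v = 125 μL / 5 = 25.0 μL

25.0 μL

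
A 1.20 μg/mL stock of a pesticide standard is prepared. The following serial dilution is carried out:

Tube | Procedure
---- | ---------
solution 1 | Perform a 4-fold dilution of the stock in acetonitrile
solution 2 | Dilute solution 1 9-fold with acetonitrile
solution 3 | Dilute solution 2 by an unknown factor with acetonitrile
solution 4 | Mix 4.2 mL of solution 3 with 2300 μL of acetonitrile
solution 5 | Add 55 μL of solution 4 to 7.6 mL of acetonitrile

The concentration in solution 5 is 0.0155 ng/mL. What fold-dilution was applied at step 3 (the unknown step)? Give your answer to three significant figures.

9.98-fold

Step 1: 4-fold → factor 4
Step 2: 9-fold → factor 9
Step 3: unknown factor x
Step 4: 4.2 mL + 2300 μL = 6.5 mL total → factor 6.5/4.2 = 1.5476
Step 5: 55 μL + 7.6 mL = 7655 μL total → factor 7655/55 = 139.18
Product of known-step factors = 7754.4
Overall factor = 1.20 μg/mL / (0.0155 ng/mL) = 77419
x = 77419 / 7754.4 = 9.98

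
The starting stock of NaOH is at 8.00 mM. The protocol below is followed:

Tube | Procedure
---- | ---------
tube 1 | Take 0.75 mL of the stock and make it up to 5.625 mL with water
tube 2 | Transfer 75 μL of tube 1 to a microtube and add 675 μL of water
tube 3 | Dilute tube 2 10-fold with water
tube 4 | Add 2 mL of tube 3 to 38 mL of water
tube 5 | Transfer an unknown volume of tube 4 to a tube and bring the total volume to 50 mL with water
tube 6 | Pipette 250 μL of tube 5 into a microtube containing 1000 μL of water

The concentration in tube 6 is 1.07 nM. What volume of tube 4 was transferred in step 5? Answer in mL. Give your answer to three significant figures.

0.502 mL

Step 1: 0.75 mL brought to 5.625 mL → factor 5.625/0.75 = 7.5
Step 2: 75 μL + 675 μL = 750 μL total → factor 750/75 = 10
Step 3: 10-fold → factor 10
Step 4: 2 mL + 38 mL = 40 mL total → factor 40/2 = 20
Step 5: v brought to 50 mL → factor = 50 mL/v
Step 6: 250 μL + 1000 μL = 1250 μL total → factor 1250/250 = 5
Product of known-step factors = 75000
Overall factor = 8.00 mM / (1.07 nM) = 7.4766 × 10^6
Step-5 factor = 7.4766 × 10^6 / 75000 = 99.688
v = 50 mL / 99.688 = 0.502 mL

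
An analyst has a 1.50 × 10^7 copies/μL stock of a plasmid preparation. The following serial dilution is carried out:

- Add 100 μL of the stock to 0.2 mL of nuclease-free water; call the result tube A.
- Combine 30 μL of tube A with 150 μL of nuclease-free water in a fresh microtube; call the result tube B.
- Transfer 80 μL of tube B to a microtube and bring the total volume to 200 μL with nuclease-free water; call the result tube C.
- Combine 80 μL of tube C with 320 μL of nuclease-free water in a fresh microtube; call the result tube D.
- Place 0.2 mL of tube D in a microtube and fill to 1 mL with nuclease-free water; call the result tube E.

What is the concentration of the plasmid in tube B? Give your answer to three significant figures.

Step 1: 100 μL + 0.2 mL = 300 μL total → factor 300/100 = 3
Step 2: 30 μL + 150 μL = 180 μL total → factor 180/30 = 6
Dilution factor through tube B = 3 × 6 = 18
[tube B] = 1.50 × 10^7 copies/μL / 18 = 8.33 × 10^5 copies/μL

8.33 × 10^5 copies/μL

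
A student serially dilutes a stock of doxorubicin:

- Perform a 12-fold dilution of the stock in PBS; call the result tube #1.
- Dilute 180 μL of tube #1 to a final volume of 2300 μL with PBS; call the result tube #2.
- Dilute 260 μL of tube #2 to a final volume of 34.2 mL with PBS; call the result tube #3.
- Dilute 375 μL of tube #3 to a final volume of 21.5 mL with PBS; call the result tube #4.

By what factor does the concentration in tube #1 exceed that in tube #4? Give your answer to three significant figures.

Step 1: 12-fold → factor 12
Step 2: 180 μL brought to 2300 μL → factor 2300/180 = 12.778
Step 3: 260 μL brought to 34.2 mL → factor 34200/260 = 131.54
Step 4: 375 μL brought to 21.5 mL → factor 21500/375 = 57.333
Dilution factor to tube #1 = 12; to tube #4 = 1.1564 × 10^6
[tube #1]/[tube #4] = (factor to tube #4)/(factor to tube #1) = 1.1564 × 10^6/12 = 9.64 × 10^4

9.64 × 10^4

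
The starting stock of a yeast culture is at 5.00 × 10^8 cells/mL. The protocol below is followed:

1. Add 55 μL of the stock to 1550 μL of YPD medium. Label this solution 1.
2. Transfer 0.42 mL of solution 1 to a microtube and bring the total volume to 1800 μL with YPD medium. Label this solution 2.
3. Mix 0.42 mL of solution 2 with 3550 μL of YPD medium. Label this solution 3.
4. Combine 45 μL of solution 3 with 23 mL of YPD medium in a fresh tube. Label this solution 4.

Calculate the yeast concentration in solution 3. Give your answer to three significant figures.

Step 1: 55 μL + 1550 μL = 1605 μL total → factor 1605/55 = 29.182
Step 2: 0.42 mL brought to 1800 μL → factor 1.8/0.42 = 4.2857
Step 3: 0.42 mL + 3550 μL = 3.97 mL total → factor 3.97/0.42 = 9.4524
Dilution factor through solution 3 = 29.182 × 4.2857 × 9.4524 = 1182.2
[solution 3] = 5.00 × 10^8 cells/mL / 1182.2 = 4.23 × 10^5 cells/mL

4.23 × 10^5 cells/mL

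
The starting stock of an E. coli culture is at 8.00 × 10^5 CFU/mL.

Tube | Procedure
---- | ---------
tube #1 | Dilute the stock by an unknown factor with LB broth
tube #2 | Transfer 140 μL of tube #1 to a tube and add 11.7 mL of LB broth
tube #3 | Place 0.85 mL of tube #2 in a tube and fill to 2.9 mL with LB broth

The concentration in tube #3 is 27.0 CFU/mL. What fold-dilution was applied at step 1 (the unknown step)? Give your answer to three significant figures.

103-fold

Step 1: unknown factor x
Step 2: 140 μL + 11.7 mL = 11840 μL total → factor 11840/140 = 84.571
Step 3: 0.85 mL brought to 2.9 mL → factor 2.9/0.85 = 3.4118
Product of known-step factors = 288.54
Overall factor = 8.00 × 10^5 CFU/mL / (27.0 CFU/mL) = 29630
x = 29630 / 288.54 = 103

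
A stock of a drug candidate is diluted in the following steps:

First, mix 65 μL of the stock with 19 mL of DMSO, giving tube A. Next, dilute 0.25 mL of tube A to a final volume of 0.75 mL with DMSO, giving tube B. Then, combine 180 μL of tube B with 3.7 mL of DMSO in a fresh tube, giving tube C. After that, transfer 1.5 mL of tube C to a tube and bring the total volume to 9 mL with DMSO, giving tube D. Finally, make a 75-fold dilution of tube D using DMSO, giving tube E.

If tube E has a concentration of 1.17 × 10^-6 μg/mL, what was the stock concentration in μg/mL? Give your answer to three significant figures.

Step 1: 65 μL + 19 mL = 19065 μL total → factor 19065/65 = 293.31
Step 2: 0.25 mL brought to 0.75 mL → factor 0.75/0.25 = 3
Step 3: 180 μL + 3.7 mL = 3880 μL total → factor 3880/180 = 21.556
Step 4: 1.5 mL brought to 9 mL → factor 9/1.5 = 6
Step 5: 75-fold → factor 75
Overall dilution factor = 293.31 × 3 × 21.556 × 6 × 75 = 8.5353 × 10^6
Stock = 1.17 × 10^-6 μg/mL × 8.5353 × 10^6 = 9.99 μg/mL

9.99 μg/mL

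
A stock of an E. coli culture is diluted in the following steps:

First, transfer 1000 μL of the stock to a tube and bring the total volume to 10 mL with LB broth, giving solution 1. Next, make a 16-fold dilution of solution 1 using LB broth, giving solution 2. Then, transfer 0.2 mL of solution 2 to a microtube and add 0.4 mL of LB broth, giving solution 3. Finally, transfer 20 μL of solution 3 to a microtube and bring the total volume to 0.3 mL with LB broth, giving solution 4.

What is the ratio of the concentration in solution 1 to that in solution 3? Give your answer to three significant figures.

48.0

Step 1: 1000 μL brought to 10 mL → factor 10000/1000 = 10
Step 2: 16-fold → factor 16
Step 3: 0.2 mL + 0.4 mL = 0.6 mL total → factor 0.6/0.2 = 3
Dilution factor to solution 1 = 10; to solution 3 = 480
[solution 1]/[solution 3] = (factor to solution 3)/(factor to solution 1) = 480/10 = 48.0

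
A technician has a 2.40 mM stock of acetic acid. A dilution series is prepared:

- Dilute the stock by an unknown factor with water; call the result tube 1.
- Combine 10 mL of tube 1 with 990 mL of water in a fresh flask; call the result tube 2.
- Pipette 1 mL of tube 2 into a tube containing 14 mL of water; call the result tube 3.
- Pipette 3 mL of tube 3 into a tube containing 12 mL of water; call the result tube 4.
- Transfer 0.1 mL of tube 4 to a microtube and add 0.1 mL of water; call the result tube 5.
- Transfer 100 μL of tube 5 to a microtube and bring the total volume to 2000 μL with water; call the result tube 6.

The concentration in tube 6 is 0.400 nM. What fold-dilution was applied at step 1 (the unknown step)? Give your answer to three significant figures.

Step 1: unknown factor x
Step 2: 10 mL + 990 mL = 1000 mL total → factor 1000/10 = 100
Step 3: 1 mL + 14 mL = 15 mL total → factor 15/1 = 15
Step 4: 3 mL + 12 mL = 15 mL total → factor 15/3 = 5
Step 5: 0.1 mL + 0.1 mL = 0.2 mL total → factor 0.2/0.1 = 2
Step 6: 100 μL brought to 2000 μL → factor 2000/100 = 20
Product of known-step factors = 3 × 10^5
Overall factor = 2.40 mM / (0.400 nM) = 6 × 10^6
x = 6 × 10^6 / 3 × 10^5 = 20.0

20.0-fold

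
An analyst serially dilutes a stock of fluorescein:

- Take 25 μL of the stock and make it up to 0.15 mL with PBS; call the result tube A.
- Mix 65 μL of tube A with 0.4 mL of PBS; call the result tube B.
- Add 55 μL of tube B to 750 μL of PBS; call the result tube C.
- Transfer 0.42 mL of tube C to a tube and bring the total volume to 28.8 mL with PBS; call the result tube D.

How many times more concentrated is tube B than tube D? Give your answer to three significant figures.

1.00 × 10^3

Step 1: 25 μL brought to 0.15 mL → factor 150/25 = 6
Step 2: 65 μL + 0.4 mL = 465 μL total → factor 465/65 = 7.1538
Step 3: 55 μL + 750 μL = 805 μL total → factor 805/55 = 14.636
Step 4: 0.42 mL brought to 28.8 mL → factor 28.8/0.42 = 68.571
Dilution factor to tube B = 42.923; to tube D = 43079
[tube B]/[tube D] = (factor to tube D)/(factor to tube B) = 43079/42.923 = 1.00 × 10^3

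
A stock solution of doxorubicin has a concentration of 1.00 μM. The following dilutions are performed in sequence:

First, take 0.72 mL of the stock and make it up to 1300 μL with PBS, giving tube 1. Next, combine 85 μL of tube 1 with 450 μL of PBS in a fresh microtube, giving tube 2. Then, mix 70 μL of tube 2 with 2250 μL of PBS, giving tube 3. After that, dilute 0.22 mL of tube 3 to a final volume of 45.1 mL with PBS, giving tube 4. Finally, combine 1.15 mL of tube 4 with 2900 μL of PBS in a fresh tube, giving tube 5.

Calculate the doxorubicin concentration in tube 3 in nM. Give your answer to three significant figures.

2.65 nM

Step 1: 0.72 mL brought to 1300 μL → factor 1.3/0.72 = 1.8056
Step 2: 85 μL + 450 μL = 535 μL total → factor 535/85 = 6.2941
Step 3: 70 μL + 2250 μL = 2320 μL total → factor 2320/70 = 33.143
Dilution factor through tube 3 = 1.8056 × 6.2941 × 33.143 = 376.65
[tube 3] = 1.00 μM / 376.65 = 0.002655 μM = 2.65 nM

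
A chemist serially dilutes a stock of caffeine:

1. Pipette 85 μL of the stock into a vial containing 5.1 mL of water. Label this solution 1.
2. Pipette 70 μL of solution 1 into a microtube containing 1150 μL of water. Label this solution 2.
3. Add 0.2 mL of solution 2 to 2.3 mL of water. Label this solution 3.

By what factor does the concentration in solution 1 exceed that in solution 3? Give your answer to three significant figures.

218

Step 1: 85 μL + 5.1 mL = 5185 μL total → factor 5185/85 = 61
Step 2: 70 μL + 1150 μL = 1220 μL total → factor 1220/70 = 17.429
Step 3: 0.2 mL + 2.3 mL = 2.5 mL total → factor 2.5/0.2 = 12.5
Dilution factor to solution 1 = 61; to solution 3 = 13289
[solution 1]/[solution 3] = (factor to solution 3)/(factor to solution 1) = 13289/61 = 218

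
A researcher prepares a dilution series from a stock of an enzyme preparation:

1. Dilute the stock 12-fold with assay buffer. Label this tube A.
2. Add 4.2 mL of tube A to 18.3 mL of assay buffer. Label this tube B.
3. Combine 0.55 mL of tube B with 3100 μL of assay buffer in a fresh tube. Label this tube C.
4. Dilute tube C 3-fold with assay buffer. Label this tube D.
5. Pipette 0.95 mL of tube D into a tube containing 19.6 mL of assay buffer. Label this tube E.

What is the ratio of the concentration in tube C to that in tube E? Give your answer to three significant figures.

64.9

Step 1: 12-fold → factor 12
Step 2: 4.2 mL + 18.3 mL = 22.5 mL total → factor 22.5/4.2 = 5.3571
Step 3: 0.55 mL + 3100 μL = 3.65 mL total → factor 3.65/0.55 = 6.6364
Step 4: 3-fold → factor 3
Step 5: 0.95 mL + 19.6 mL = 20.55 mL total → factor 20.55/0.95 = 21.632
Dilution factor to tube C = 426.62; to tube E = 27686
[tube C]/[tube E] = (factor to tube E)/(factor to tube C) = 27686/426.62 = 64.9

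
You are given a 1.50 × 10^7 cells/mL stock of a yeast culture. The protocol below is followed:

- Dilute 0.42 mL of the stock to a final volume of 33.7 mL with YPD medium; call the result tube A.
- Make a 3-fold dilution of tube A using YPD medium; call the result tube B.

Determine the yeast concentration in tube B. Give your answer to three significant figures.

Step 1: 0.42 mL brought to 33.7 mL → factor 33.7/0.42 = 80.238
Step 2: 3-fold → factor 3
Overall dilution factor = 80.238 × 3 = 240.71
Final = 1.50 × 10^7 cells/mL / 240.71 = 6.23 × 10^4 cells/mL

6.23 × 10^4 cells/mL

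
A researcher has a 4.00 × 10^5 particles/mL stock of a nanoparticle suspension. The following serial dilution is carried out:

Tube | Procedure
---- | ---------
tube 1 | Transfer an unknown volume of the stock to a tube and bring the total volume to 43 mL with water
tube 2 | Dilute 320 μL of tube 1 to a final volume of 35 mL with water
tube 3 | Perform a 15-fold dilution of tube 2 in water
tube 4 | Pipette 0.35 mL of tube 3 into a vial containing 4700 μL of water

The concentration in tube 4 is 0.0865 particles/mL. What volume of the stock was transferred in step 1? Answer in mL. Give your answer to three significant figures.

Step 1: v brought to 43 mL → factor = 43 mL/v
Step 2: 320 μL brought to 35 mL → factor 35000/320 = 109.38
Step 3: 15-fold → factor 15
Step 4: 0.35 mL + 4700 μL = 5.05 mL total → factor 5.05/0.35 = 14.429
Product of known-step factors = 23672
Overall factor = 4.00 × 10^5 particles/mL / (0.0865 particles/mL) = 4.6243 × 10^6
Step-1 factor = 4.6243 × 10^6 / 23672 = 195.35
v = 43 mL / 195.35 = 0.220 mL

0.220 mL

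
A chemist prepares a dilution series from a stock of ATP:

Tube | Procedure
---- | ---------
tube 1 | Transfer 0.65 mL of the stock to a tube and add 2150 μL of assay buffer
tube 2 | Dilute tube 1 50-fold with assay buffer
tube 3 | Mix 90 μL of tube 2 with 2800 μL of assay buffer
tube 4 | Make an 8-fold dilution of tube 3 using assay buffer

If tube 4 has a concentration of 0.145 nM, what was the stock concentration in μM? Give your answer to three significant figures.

8.02 μM

Step 1: 0.65 mL + 2150 μL = 2.8 mL total → factor 2.8/0.65 = 4.3077
Step 2: 50-fold → factor 50
Step 3: 90 μL + 2800 μL = 2890 μL total → factor 2890/90 = 32.111
Step 4: 8-fold → factor 8
Overall dilution factor = 4.3077 × 50 × 32.111 × 8 = 55330
Stock = 0.145 nM × 55330 = 8023 nM = 8.02 μM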